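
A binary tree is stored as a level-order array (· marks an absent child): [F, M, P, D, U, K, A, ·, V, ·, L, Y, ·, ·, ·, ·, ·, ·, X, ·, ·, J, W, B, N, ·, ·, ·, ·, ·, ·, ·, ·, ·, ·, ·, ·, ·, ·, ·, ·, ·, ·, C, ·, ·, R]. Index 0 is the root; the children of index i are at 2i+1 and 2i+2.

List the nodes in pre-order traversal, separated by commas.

F, M, D, V, X, U, L, J, C, W, R, P, K, Y, B, N, A

Pre-order visits the node, then its left subtree, then its right subtree.
Visit F.
At F: go left to M.
  Visit M.
  At M: go left to D.
    Visit D.
    At D: no left child.
    At D: go right to V.
      Visit V.
      At V: no left child.
      At V: go right to X.
        X is a leaf — visit X.
  At M: go right to U.
    Visit U.
    At U: no left child.
    At U: go right to L.
      Visit L.
      At L: go left to J.
        Visit J.
        At J: go left to C.
          C is a leaf — visit C.
        At J: no right child.
      At L: go right to W.
        Visit W.
        At W: no left child.
        At W: go right to R.
          R is a leaf — visit R.
At F: go right to P.
  Visit P.
  At P: go left to K.
    Visit K.
    At K: go left to Y.
      Visit Y.
      At Y: go left to B.
        B is a leaf — visit B.
      At Y: go right to N.
        N is a leaf — visit N.
    At K: no right child.
  At P: go right to A.
    A is a leaf — visit A.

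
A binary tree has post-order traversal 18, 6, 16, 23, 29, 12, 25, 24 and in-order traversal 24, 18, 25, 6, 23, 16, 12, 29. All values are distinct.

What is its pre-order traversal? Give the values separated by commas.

24, 25, 18, 12, 23, 6, 16, 29

The last element of post-order is the root; it splits in-order into left and right subtrees.
Root 24: left subtree has 0 nodes { }, right has 7 {18, 25, 6, 23, 16, 12, 29}.
  Root 25: left subtree has 1 node {18}, right has 5 {6, 23, 16, 12, 29}.
    Root 12: left subtree has 3 nodes {6, 23, 16}, right has 1 {29}.
      Root 23: left subtree has 1 node {6}, right has 1 {16}.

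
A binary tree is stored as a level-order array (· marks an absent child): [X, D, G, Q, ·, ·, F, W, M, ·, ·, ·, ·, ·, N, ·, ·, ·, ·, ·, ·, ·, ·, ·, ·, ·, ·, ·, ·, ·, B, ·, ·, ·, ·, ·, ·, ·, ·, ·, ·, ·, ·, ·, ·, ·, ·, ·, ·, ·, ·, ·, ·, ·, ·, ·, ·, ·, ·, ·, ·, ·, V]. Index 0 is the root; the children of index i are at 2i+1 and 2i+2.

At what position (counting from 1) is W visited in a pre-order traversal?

Pre-order visits the node, then its left subtree, then its right subtree.
Visit X.
At X: go left to D.
  Visit D.
  At D: go left to Q.
    Visit Q.
    At Q: go left to W.
      W is a leaf — visit W.
    At Q: go right to M.
      M is a leaf — visit M.
  At D: no right child.
At X: go right to G.
  Visit G.
  At G: no left child.
  At G: go right to F.
    Visit F.
    At F: no left child.
    At F: go right to N.
      Visit N.
      At N: no left child.
      At N: go right to B.
        Visit B.
        At B: no left child.
        At B: go right to V.
          V is a leaf — visit V.
Full pre-order sequence: X, D, Q, W, M, G, F, N, B, V.

4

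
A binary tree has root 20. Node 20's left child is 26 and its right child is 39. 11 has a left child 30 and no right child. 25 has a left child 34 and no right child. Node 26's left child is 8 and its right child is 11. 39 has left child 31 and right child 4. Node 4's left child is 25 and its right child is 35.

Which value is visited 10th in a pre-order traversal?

34

Pre-order visits the node, then its left subtree, then its right subtree.
Visit 20.
At 20: go left to 26.
  Visit 26.
  At 26: go left to 8.
    8 is a leaf — visit 8.
  At 26: go right to 11.
    Visit 11.
    At 11: go left to 30.
      30 is a leaf — visit 30.
    At 11: no right child.
At 20: go right to 39.
  Visit 39.
  At 39: go left to 31.
    31 is a leaf — visit 31.
  At 39: go right to 4.
    Visit 4.
    At 4: go left to 25.
      Visit 25.
      At 25: go left to 34.
        34 is a leaf — visit 34.
      At 25: no right child.
    At 4: go right to 35.
      35 is a leaf — visit 35.
Full pre-order sequence: 20, 26, 8, 11, 30, 39, 31, 4, 25, 34, 35.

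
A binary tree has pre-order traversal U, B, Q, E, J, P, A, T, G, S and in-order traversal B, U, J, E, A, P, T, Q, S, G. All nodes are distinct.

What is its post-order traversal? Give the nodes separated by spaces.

The first element of pre-order is the root; it splits in-order into left and right subtrees.
Root U: left subtree has 1 node {B}, right has 8 {J, E, A, P, T, Q, S, G}.
  Root Q: left subtree has 5 nodes {J, E, A, P, T}, right has 2 {S, G}.
    Root E: left subtree has 1 node {J}, right has 3 {A, P, T}.
      Root P: left subtree has 1 node {A}, right has 1 {T}.
    Root G: left subtree has 1 node {S}, right has 0 { }.

B J A T P E S G Q U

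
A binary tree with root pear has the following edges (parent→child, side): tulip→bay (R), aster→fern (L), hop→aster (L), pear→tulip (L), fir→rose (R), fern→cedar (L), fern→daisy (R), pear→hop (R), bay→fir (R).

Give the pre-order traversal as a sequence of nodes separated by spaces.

pear tulip bay fir rose hop aster fern cedar daisy

Pre-order visits the node, then its left subtree, then its right subtree.
Visit pear.
At pear: go left to tulip.
  Visit tulip.
  At tulip: no left child.
  At tulip: go right to bay.
    Visit bay.
    At bay: no left child.
    At bay: go right to fir.
      Visit fir.
      At fir: no left child.
      At fir: go right to rose.
        rose is a leaf — visit rose.
At pear: go right to hop.
  Visit hop.
  At hop: go left to aster.
    Visit aster.
    At aster: go left to fern.
      Visit fern.
      At fern: go left to cedar.
        cedar is a leaf — visit cedar.
      At fern: go right to daisy.
        daisy is a leaf — visit daisy.
    At aster: no right child.
  At hop: no right child.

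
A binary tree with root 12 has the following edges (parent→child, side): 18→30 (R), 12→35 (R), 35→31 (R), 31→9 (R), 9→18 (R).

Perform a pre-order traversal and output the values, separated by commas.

12, 35, 31, 9, 18, 30

Pre-order visits the node, then its left subtree, then its right subtree.
Visit 12.
At 12: no left child.
At 12: go right to 35.
  Visit 35.
  At 35: no left child.
  At 35: go right to 31.
    Visit 31.
    At 31: no left child.
    At 31: go right to 9.
      Visit 9.
      At 9: no left child.
      At 9: go right to 18.
        Visit 18.
        At 18: no left child.
        At 18: go right to 30.
          30 is a leaf — visit 30.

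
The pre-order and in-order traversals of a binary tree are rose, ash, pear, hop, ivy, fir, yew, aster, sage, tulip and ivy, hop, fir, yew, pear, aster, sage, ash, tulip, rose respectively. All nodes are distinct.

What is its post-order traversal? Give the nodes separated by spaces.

The first element of pre-order is the root; it splits in-order into left and right subtrees.
Root rose: left subtree has 9 nodes {ivy, hop, fir, yew, pear, aster, sage, ash, tulip}, right has 0 { }.
  Root ash: left subtree has 7 nodes {ivy, hop, fir, yew, pear, aster, sage}, right has 1 {tulip}.
    Root pear: left subtree has 4 nodes {ivy, hop, fir, yew}, right has 2 {aster, sage}.
      Root hop: left subtree has 1 node {ivy}, right has 2 {fir, yew}.
        Root fir: left subtree has 0 nodes { }, right has 1 {yew}.
      Root aster: left subtree has 0 nodes { }, right has 1 {sage}.

ivy yew fir hop sage aster pear tulip ash rose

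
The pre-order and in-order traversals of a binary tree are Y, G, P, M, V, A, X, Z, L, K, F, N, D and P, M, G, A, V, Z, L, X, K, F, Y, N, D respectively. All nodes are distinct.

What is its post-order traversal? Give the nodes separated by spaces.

The first element of pre-order is the root; it splits in-order into left and right subtrees.
Root Y: left subtree has 10 nodes {P, M, G, A, V, Z, L, X, K, F}, right has 2 {N, D}.
  Root G: left subtree has 2 nodes {P, M}, right has 7 {A, V, Z, L, X, K, F}.
    Root P: left subtree has 0 nodes { }, right has 1 {M}.
    Root V: left subtree has 1 node {A}, right has 5 {Z, L, X, K, F}.
      Root X: left subtree has 2 nodes {Z, L}, right has 2 {K, F}.
        Root Z: left subtree has 0 nodes { }, right has 1 {L}.
        Root K: left subtree has 0 nodes { }, right has 1 {F}.
  Root N: left subtree has 0 nodes { }, right has 1 {D}.

M P A L Z F K X V G D N Y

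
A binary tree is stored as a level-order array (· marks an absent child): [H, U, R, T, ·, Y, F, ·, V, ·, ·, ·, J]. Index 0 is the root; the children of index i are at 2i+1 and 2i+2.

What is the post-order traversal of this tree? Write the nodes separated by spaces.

V T U J Y F R H

Post-order visits the left subtree, then the right subtree, then the node.
At H: go left to U.
  At U: go left to T.
    At T: no left child.
    At T: go right to V.
      V is a leaf — visit V.
    Visit T.
  At U: no right child.
  Visit U.
At H: go right to R.
  At R: go left to Y.
    At Y: no left child.
    At Y: go right to J.
      J is a leaf — visit J.
    Visit Y.
  At R: go right to F.
    F is a leaf — visit F.
  Visit R.
Visit H.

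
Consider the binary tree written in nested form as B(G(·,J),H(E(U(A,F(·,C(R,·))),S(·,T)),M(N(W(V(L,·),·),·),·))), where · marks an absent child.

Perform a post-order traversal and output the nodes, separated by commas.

J, G, A, R, C, F, U, T, S, E, L, V, W, N, M, H, B

Post-order visits the left subtree, then the right subtree, then the node.
At B: go left to G.
  At G: no left child.
  At G: go right to J.
    J is a leaf — visit J.
  Visit G.
At B: go right to H.
  At H: go left to E.
    At E: go left to U.
      At U: go left to A.
        A is a leaf — visit A.
      At U: go right to F.
        At F: no left child.
        At F: go right to C.
          At C: go left to R.
            R is a leaf — visit R.
          At C: no right child.
          Visit C.
        Visit F.
      Visit U.
    At E: go right to S.
      At S: no left child.
      At S: go right to T.
        T is a leaf — visit T.
      Visit S.
    Visit E.
  At H: go right to M.
    At M: go left to N.
      At N: go left to W.
        At W: go left to V.
          At V: go left to L.
            L is a leaf — visit L.
          At V: no right child.
          Visit V.
        At W: no right child.
        Visit W.
      At N: no right child.
      Visit N.
    At M: no right child.
    Visit M.
  Visit H.
Visit B.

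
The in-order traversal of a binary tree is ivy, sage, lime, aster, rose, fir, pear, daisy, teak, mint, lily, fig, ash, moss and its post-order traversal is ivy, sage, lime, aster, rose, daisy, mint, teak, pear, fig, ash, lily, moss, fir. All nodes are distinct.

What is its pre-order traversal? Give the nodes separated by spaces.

The last element of post-order is the root; it splits in-order into left and right subtrees.
Root fir: left subtree has 5 nodes {ivy, sage, lime, aster, rose}, right has 8 {pear, daisy, teak, mint, lily, fig, ash, moss}.
  Root rose: left subtree has 4 nodes {ivy, sage, lime, aster}, right has 0 { }.
    Root aster: left subtree has 3 nodes {ivy, sage, lime}, right has 0 { }.
      Root lime: left subtree has 2 nodes {ivy, sage}, right has 0 { }.
        Root sage: left subtree has 1 node {ivy}, right has 0 { }.
  Root moss: left subtree has 7 nodes {pear, daisy, teak, mint, lily, fig, ash}, right has 0 { }.
    Root lily: left subtree has 4 nodes {pear, daisy, teak, mint}, right has 2 {fig, ash}.
      Root pear: left subtree has 0 nodes { }, right has 3 {daisy, teak, mint}.
        Root teak: left subtree has 1 node {daisy}, right has 1 {mint}.
      Root ash: left subtree has 1 node {fig}, right has 0 { }.

fir rose aster lime sage ivy moss lily pear teak daisy mint ash fig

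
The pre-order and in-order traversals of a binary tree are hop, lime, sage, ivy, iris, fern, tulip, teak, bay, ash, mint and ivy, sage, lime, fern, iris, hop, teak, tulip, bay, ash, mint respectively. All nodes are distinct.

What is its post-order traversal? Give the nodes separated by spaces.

The first element of pre-order is the root; it splits in-order into left and right subtrees.
Root hop: left subtree has 5 nodes {ivy, sage, lime, fern, iris}, right has 5 {teak, tulip, bay, ash, mint}.
  Root lime: left subtree has 2 nodes {ivy, sage}, right has 2 {fern, iris}.
    Root sage: left subtree has 1 node {ivy}, right has 0 { }.
    Root iris: left subtree has 1 node {fern}, right has 0 { }.
  Root tulip: left subtree has 1 node {teak}, right has 3 {bay, ash, mint}.
    Root bay: left subtree has 0 nodes { }, right has 2 {ash, mint}.
      Root ash: left subtree has 0 nodes { }, right has 1 {mint}.

ivy sage fern iris lime teak mint ash bay tulip hop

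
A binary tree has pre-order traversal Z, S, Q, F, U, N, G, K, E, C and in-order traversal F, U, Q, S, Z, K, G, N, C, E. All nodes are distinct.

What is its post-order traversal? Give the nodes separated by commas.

U, F, Q, S, K, G, C, E, N, Z

The first element of pre-order is the root; it splits in-order into left and right subtrees.
Root Z: left subtree has 4 nodes {F, U, Q, S}, right has 5 {K, G, N, C, E}.
  Root S: left subtree has 3 nodes {F, U, Q}, right has 0 { }.
    Root Q: left subtree has 2 nodes {F, U}, right has 0 { }.
      Root F: left subtree has 0 nodes { }, right has 1 {U}.
  Root N: left subtree has 2 nodes {K, G}, right has 2 {C, E}.
    Root G: left subtree has 1 node {K}, right has 0 { }.
    Root E: left subtree has 1 node {C}, right has 0 { }.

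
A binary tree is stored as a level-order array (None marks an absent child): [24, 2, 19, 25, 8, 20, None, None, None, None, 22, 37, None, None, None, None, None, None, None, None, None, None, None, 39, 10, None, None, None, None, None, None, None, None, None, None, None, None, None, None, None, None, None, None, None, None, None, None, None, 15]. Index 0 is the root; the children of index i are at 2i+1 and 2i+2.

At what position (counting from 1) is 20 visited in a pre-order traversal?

7

Pre-order visits the node, then its left subtree, then its right subtree.
Visit 24.
At 24: go left to 2.
  Visit 2.
  At 2: go left to 25.
    25 is a leaf — visit 25.
  At 2: go right to 8.
    Visit 8.
    At 8: no left child.
    At 8: go right to 22.
      22 is a leaf — visit 22.
At 24: go right to 19.
  Visit 19.
  At 19: go left to 20.
    Visit 20.
    At 20: go left to 37.
      Visit 37.
      At 37: go left to 39.
        Visit 39.
        At 39: no left child.
        At 39: go right to 15.
          15 is a leaf — visit 15.
      At 37: go right to 10.
        10 is a leaf — visit 10.
    At 20: no right child.
  At 19: no right child.
Full pre-order sequence: 24, 2, 25, 8, 22, 19, 20, 37, 39, 15, 10.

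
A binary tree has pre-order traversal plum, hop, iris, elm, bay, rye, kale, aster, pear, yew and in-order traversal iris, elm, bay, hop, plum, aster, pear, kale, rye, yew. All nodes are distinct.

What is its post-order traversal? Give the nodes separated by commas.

bay, elm, iris, hop, pear, aster, kale, yew, rye, plum

The first element of pre-order is the root; it splits in-order into left and right subtrees.
Root plum: left subtree has 4 nodes {iris, elm, bay, hop}, right has 5 {aster, pear, kale, rye, yew}.
  Root hop: left subtree has 3 nodes {iris, elm, bay}, right has 0 { }.
    Root iris: left subtree has 0 nodes { }, right has 2 {elm, bay}.
      Root elm: left subtree has 0 nodes { }, right has 1 {bay}.
  Root rye: left subtree has 3 nodes {aster, pear, kale}, right has 1 {yew}.
    Root kale: left subtree has 2 nodes {aster, pear}, right has 0 { }.
      Root aster: left subtree has 0 nodes { }, right has 1 {pear}.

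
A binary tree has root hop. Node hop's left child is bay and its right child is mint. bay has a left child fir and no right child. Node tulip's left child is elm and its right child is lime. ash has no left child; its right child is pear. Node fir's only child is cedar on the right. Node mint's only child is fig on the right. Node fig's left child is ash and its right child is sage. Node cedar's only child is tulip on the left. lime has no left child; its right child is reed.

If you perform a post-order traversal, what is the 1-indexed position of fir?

6

Post-order visits the left subtree, then the right subtree, then the node.
At hop: go left to bay.
  At bay: go left to fir.
    At fir: no left child.
    At fir: go right to cedar.
      At cedar: go left to tulip.
        At tulip: go left to elm.
          elm is a leaf — visit elm.
        At tulip: go right to lime.
          At lime: no left child.
          At lime: go right to reed.
            reed is a leaf — visit reed.
          Visit lime.
        Visit tulip.
      At cedar: no right child.
      Visit cedar.
    Visit fir.
  At bay: no right child.
  Visit bay.
At hop: go right to mint.
  At mint: no left child.
  At mint: go right to fig.
    At fig: go left to ash.
      At ash: no left child.
      At ash: go right to pear.
        pear is a leaf — visit pear.
      Visit ash.
    At fig: go right to sage.
      sage is a leaf — visit sage.
    Visit fig.
  Visit mint.
Visit hop.
Full post-order sequence: elm, reed, lime, tulip, cedar, fir, bay, pear, ash, sage, fig, mint, hop.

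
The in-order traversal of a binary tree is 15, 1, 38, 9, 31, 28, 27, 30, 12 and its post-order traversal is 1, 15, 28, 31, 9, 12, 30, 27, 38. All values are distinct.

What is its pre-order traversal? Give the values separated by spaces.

38 15 1 27 9 31 28 30 12

The last element of post-order is the root; it splits in-order into left and right subtrees.
Root 38: left subtree has 2 nodes {15, 1}, right has 6 {9, 31, 28, 27, 30, 12}.
  Root 15: left subtree has 0 nodes { }, right has 1 {1}.
  Root 27: left subtree has 3 nodes {9, 31, 28}, right has 2 {30, 12}.
    Root 9: left subtree has 0 nodes { }, right has 2 {31, 28}.
      Root 31: left subtree has 0 nodes { }, right has 1 {28}.
    Root 30: left subtree has 0 nodes { }, right has 1 {12}.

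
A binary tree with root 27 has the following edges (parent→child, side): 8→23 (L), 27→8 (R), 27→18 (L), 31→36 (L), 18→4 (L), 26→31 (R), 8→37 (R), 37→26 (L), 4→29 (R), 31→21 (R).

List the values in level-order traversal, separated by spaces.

Level-order visits nodes level by level from the root, left to right within each level.
Level 0: 27
Level 1: 18, 8
Level 2: 4, 23, 37
Level 3: 29, 26
Level 4: 31
Level 5: 36, 21

27 18 8 4 23 37 29 26 31 36 21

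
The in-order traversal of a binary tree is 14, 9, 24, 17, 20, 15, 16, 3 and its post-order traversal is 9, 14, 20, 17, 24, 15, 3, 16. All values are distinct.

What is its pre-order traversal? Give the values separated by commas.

16, 15, 24, 14, 9, 17, 20, 3

The last element of post-order is the root; it splits in-order into left and right subtrees.
Root 16: left subtree has 6 nodes {14, 9, 24, 17, 20, 15}, right has 1 {3}.
  Root 15: left subtree has 5 nodes {14, 9, 24, 17, 20}, right has 0 { }.
    Root 24: left subtree has 2 nodes {14, 9}, right has 2 {17, 20}.
      Root 14: left subtree has 0 nodes { }, right has 1 {9}.
      Root 17: left subtree has 0 nodes { }, right has 1 {20}.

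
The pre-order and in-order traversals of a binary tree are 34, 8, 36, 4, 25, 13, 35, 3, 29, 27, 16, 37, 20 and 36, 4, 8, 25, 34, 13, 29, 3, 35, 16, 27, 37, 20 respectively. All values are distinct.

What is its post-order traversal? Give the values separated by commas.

The first element of pre-order is the root; it splits in-order into left and right subtrees.
Root 34: left subtree has 4 nodes {36, 4, 8, 25}, right has 8 {13, 29, 3, 35, 16, 27, 37, 20}.
  Root 8: left subtree has 2 nodes {36, 4}, right has 1 {25}.
    Root 36: left subtree has 0 nodes { }, right has 1 {4}.
  Root 13: left subtree has 0 nodes { }, right has 7 {29, 3, 35, 16, 27, 37, 20}.
    Root 35: left subtree has 2 nodes {29, 3}, right has 4 {16, 27, 37, 20}.
      Root 3: left subtree has 1 node {29}, right has 0 { }.
      Root 27: left subtree has 1 node {16}, right has 2 {37, 20}.
        Root 37: left subtree has 0 nodes { }, right has 1 {20}.

4, 36, 25, 8, 29, 3, 16, 20, 37, 27, 35, 13, 34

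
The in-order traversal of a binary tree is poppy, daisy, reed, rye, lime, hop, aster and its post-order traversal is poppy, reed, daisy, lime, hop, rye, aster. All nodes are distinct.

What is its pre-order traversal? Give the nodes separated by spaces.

The last element of post-order is the root; it splits in-order into left and right subtrees.
Root aster: left subtree has 6 nodes {poppy, daisy, reed, rye, lime, hop}, right has 0 { }.
  Root rye: left subtree has 3 nodes {poppy, daisy, reed}, right has 2 {lime, hop}.
    Root daisy: left subtree has 1 node {poppy}, right has 1 {reed}.
    Root hop: left subtree has 1 node {lime}, right has 0 { }.

aster rye daisy poppy reed hop lime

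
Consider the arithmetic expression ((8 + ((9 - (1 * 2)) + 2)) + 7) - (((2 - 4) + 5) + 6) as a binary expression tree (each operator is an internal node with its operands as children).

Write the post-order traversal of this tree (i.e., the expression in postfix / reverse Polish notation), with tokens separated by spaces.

8 9 1 2 * - 2 + + 7 + 2 4 - 5 + 6 + -

Post-order on an expression tree gives postfix notation: for each operator, emit left operand, right operand, then the operator.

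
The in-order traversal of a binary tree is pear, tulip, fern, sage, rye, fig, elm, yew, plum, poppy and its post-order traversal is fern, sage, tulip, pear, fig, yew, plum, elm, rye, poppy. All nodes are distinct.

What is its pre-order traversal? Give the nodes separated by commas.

poppy, rye, pear, tulip, sage, fern, elm, fig, plum, yew

The last element of post-order is the root; it splits in-order into left and right subtrees.
Root poppy: left subtree has 9 nodes {pear, tulip, fern, sage, rye, fig, elm, yew, plum}, right has 0 { }.
  Root rye: left subtree has 4 nodes {pear, tulip, fern, sage}, right has 4 {fig, elm, yew, plum}.
    Root pear: left subtree has 0 nodes { }, right has 3 {tulip, fern, sage}.
      Root tulip: left subtree has 0 nodes { }, right has 2 {fern, sage}.
        Root sage: left subtree has 1 node {fern}, right has 0 { }.
    Root elm: left subtree has 1 node {fig}, right has 2 {yew, plum}.
      Root plum: left subtree has 1 node {yew}, right has 0 { }.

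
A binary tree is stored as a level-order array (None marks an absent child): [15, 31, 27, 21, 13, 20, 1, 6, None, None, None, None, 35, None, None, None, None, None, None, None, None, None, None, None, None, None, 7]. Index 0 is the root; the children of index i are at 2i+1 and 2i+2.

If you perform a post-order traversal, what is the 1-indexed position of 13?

Post-order visits the left subtree, then the right subtree, then the node.
At 15: go left to 31.
  At 31: go left to 21.
    At 21: go left to 6.
      6 is a leaf — visit 6.
    At 21: no right child.
    Visit 21.
  At 31: go right to 13.
    13 is a leaf — visit 13.
  Visit 31.
At 15: go right to 27.
  At 27: go left to 20.
    At 20: no left child.
    At 20: go right to 35.
      At 35: no left child.
      At 35: go right to 7.
        7 is a leaf — visit 7.
      Visit 35.
    Visit 20.
  At 27: go right to 1.
    1 is a leaf — visit 1.
  Visit 27.
Visit 15.
Full post-order sequence: 6, 21, 13, 31, 7, 35, 20, 1, 27, 15.

3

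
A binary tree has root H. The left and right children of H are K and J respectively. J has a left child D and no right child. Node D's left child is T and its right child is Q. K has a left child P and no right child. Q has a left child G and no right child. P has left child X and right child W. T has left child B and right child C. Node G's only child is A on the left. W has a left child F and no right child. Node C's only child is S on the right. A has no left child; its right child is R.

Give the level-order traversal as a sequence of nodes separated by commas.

Level-order visits nodes level by level from the root, left to right within each level.
Level 0: H
Level 1: K, J
Level 2: P, D
Level 3: X, W, T, Q
Level 4: F, B, C, G
Level 5: S, A
Level 6: R

H, K, J, P, D, X, W, T, Q, F, B, C, G, S, A, R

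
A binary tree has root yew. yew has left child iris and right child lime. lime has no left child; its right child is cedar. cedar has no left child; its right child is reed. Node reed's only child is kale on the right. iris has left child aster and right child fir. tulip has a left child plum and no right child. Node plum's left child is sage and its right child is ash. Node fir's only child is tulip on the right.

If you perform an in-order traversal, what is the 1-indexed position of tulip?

7

In-order visits the left subtree, then the node, then the right subtree.
At yew: go left to iris.
  At iris: go left to aster.
    aster is a leaf — visit aster.
  Visit iris.
  At iris: go right to fir.
    At fir: no left child.
    Visit fir.
    At fir: go right to tulip.
      At tulip: go left to plum.
        At plum: go left to sage.
          sage is a leaf — visit sage.
        Visit plum.
        At plum: go right to ash.
          ash is a leaf — visit ash.
      Visit tulip.
      At tulip: no right child.
Visit yew.
At yew: go right to lime.
  At lime: no left child.
  Visit lime.
  At lime: go right to cedar.
    At cedar: no left child.
    Visit cedar.
    At cedar: go right to reed.
      At reed: no left child.
      Visit reed.
      At reed: go right to kale.
        kale is a leaf — visit kale.
Full in-order sequence: aster, iris, fir, sage, plum, ash, tulip, yew, lime, cedar, reed, kale.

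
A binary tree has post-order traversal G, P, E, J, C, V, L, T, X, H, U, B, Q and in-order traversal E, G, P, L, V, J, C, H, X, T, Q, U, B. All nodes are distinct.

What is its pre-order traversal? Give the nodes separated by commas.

The last element of post-order is the root; it splits in-order into left and right subtrees.
Root Q: left subtree has 10 nodes {E, G, P, L, V, J, C, H, X, T}, right has 2 {U, B}.
  Root H: left subtree has 7 nodes {E, G, P, L, V, J, C}, right has 2 {X, T}.
    Root L: left subtree has 3 nodes {E, G, P}, right has 3 {V, J, C}.
      Root E: left subtree has 0 nodes { }, right has 2 {G, P}.
        Root P: left subtree has 1 node {G}, right has 0 { }.
      Root V: left subtree has 0 nodes { }, right has 2 {J, C}.
        Root C: left subtree has 1 node {J}, right has 0 { }.
    Root X: left subtree has 0 nodes { }, right has 1 {T}.
  Root B: left subtree has 1 node {U}, right has 0 { }.

Q, H, L, E, P, G, V, C, J, X, T, B, U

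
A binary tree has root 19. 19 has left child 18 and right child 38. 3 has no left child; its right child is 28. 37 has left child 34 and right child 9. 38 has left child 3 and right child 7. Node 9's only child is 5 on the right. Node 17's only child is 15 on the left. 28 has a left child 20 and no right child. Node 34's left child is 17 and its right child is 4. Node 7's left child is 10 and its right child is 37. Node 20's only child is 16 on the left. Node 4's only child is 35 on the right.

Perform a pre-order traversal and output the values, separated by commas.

19, 18, 38, 3, 28, 20, 16, 7, 10, 37, 34, 17, 15, 4, 35, 9, 5

Pre-order visits the node, then its left subtree, then its right subtree.
Visit 19.
At 19: go left to 18.
  18 is a leaf — visit 18.
At 19: go right to 38.
  Visit 38.
  At 38: go left to 3.
    Visit 3.
    At 3: no left child.
    At 3: go right to 28.
      Visit 28.
      At 28: go left to 20.
        Visit 20.
        At 20: go left to 16.
          16 is a leaf — visit 16.
        At 20: no right child.
      At 28: no right child.
  At 38: go right to 7.
    Visit 7.
    At 7: go left to 10.
      10 is a leaf — visit 10.
    At 7: go right to 37.
      Visit 37.
      At 37: go left to 34.
        Visit 34.
        At 34: go left to 17.
          Visit 17.
          At 17: go left to 15.
            15 is a leaf — visit 15.
          At 17: no right child.
        At 34: go right to 4.
          Visit 4.
          At 4: no left child.
          At 4: go right to 35.
            35 is a leaf — visit 35.
      At 37: go right to 9.
        Visit 9.
        At 9: no left child.
        At 9: go right to 5.
          5 is a leaf — visit 5.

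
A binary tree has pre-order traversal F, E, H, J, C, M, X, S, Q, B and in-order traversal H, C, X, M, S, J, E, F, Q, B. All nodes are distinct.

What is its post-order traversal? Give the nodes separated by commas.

The first element of pre-order is the root; it splits in-order into left and right subtrees.
Root F: left subtree has 7 nodes {H, C, X, M, S, J, E}, right has 2 {Q, B}.
  Root E: left subtree has 6 nodes {H, C, X, M, S, J}, right has 0 { }.
    Root H: left subtree has 0 nodes { }, right has 5 {C, X, M, S, J}.
      Root J: left subtree has 4 nodes {C, X, M, S}, right has 0 { }.
        Root C: left subtree has 0 nodes { }, right has 3 {X, M, S}.
          Root M: left subtree has 1 node {X}, right has 1 {S}.
  Root Q: left subtree has 0 nodes { }, right has 1 {B}.

X, S, M, C, J, H, E, B, Q, F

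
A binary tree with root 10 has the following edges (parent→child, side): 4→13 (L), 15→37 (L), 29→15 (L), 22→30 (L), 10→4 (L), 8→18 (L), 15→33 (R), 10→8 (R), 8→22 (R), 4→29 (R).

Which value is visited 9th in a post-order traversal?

22

Post-order visits the left subtree, then the right subtree, then the node.
At 10: go left to 4.
  At 4: go left to 13.
    13 is a leaf — visit 13.
  At 4: go right to 29.
    At 29: go left to 15.
      At 15: go left to 37.
        37 is a leaf — visit 37.
      At 15: go right to 33.
        33 is a leaf — visit 33.
      Visit 15.
    At 29: no right child.
    Visit 29.
  Visit 4.
At 10: go right to 8.
  At 8: go left to 18.
    18 is a leaf — visit 18.
  At 8: go right to 22.
    At 22: go left to 30.
      30 is a leaf — visit 30.
    At 22: no right child.
    Visit 22.
  Visit 8.
Visit 10.
Full post-order sequence: 13, 37, 33, 15, 29, 4, 18, 30, 22, 8, 10.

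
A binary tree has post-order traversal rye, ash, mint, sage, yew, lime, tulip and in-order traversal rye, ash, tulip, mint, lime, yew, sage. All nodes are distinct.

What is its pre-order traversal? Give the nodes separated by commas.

The last element of post-order is the root; it splits in-order into left and right subtrees.
Root tulip: left subtree has 2 nodes {rye, ash}, right has 4 {mint, lime, yew, sage}.
  Root ash: left subtree has 1 node {rye}, right has 0 { }.
  Root lime: left subtree has 1 node {mint}, right has 2 {yew, sage}.
    Root yew: left subtree has 0 nodes { }, right has 1 {sage}.

tulip, ash, rye, lime, mint, yew, sage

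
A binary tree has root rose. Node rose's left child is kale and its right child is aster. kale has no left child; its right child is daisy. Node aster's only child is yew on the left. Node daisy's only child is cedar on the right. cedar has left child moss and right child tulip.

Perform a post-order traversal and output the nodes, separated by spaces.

Post-order visits the left subtree, then the right subtree, then the node.
At rose: go left to kale.
  At kale: no left child.
  At kale: go right to daisy.
    At daisy: no left child.
    At daisy: go right to cedar.
      At cedar: go left to moss.
        moss is a leaf — visit moss.
      At cedar: go right to tulip.
        tulip is a leaf — visit tulip.
      Visit cedar.
    Visit daisy.
  Visit kale.
At rose: go right to aster.
  At aster: go left to yew.
    yew is a leaf — visit yew.
  At aster: no right child.
  Visit aster.
Visit rose.

moss tulip cedar daisy kale yew aster rose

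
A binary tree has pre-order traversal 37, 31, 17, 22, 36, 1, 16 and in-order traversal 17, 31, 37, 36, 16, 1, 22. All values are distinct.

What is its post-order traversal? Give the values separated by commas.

The first element of pre-order is the root; it splits in-order into left and right subtrees.
Root 37: left subtree has 2 nodes {17, 31}, right has 4 {36, 16, 1, 22}.
  Root 31: left subtree has 1 node {17}, right has 0 { }.
  Root 22: left subtree has 3 nodes {36, 16, 1}, right has 0 { }.
    Root 36: left subtree has 0 nodes { }, right has 2 {16, 1}.
      Root 1: left subtree has 1 node {16}, right has 0 { }.

17, 31, 16, 1, 36, 22, 37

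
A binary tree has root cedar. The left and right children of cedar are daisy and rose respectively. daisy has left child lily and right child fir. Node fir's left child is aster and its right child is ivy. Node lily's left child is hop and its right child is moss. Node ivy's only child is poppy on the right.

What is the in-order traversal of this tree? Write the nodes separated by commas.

In-order visits the left subtree, then the node, then the right subtree.
At cedar: go left to daisy.
  At daisy: go left to lily.
    At lily: go left to hop.
      hop is a leaf — visit hop.
    Visit lily.
    At lily: go right to moss.
      moss is a leaf — visit moss.
  Visit daisy.
  At daisy: go right to fir.
    At fir: go left to aster.
      aster is a leaf — visit aster.
    Visit fir.
    At fir: go right to ivy.
      At ivy: no left child.
      Visit ivy.
      At ivy: go right to poppy.
        poppy is a leaf — visit poppy.
Visit cedar.
At cedar: go right to rose.
  rose is a leaf — visit rose.

hop, lily, moss, daisy, aster, fir, ivy, poppy, cedar, rose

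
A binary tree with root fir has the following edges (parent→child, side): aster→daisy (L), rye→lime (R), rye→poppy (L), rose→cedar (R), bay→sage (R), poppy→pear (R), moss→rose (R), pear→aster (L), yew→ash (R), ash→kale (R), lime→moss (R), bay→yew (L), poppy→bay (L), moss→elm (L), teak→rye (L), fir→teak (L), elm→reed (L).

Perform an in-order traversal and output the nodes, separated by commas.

In-order visits the left subtree, then the node, then the right subtree.
At fir: go left to teak.
  At teak: go left to rye.
    At rye: go left to poppy.
      At poppy: go left to bay.
        At bay: go left to yew.
          At yew: no left child.
          Visit yew.
          At yew: go right to ash.
            At ash: no left child.
            Visit ash.
            At ash: go right to kale.
              kale is a leaf — visit kale.
        Visit bay.
        At bay: go right to sage.
          sage is a leaf — visit sage.
      Visit poppy.
      At poppy: go right to pear.
        At pear: go left to aster.
          At aster: go left to daisy.
            daisy is a leaf — visit daisy.
          Visit aster.
          At aster: no right child.
        Visit pear.
        At pear: no right child.
    Visit rye.
    At rye: go right to lime.
      At lime: no left child.
      Visit lime.
      At lime: go right to moss.
        At moss: go left to elm.
          At elm: go left to reed.
            reed is a leaf — visit reed.
          Visit elm.
          At elm: no right child.
        Visit moss.
        At moss: go right to rose.
          At rose: no left child.
          Visit rose.
          At rose: go right to cedar.
            cedar is a leaf — visit cedar.
  Visit teak.
  At teak: no right child.
Visit fir.
At fir: no right child.

yew, ash, kale, bay, sage, poppy, daisy, aster, pear, rye, lime, reed, elm, moss, rose, cedar, teak, fir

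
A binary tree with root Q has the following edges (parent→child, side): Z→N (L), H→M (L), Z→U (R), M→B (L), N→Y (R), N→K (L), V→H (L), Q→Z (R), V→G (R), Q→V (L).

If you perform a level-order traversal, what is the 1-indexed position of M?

Level-order visits nodes level by level from the root, left to right within each level.
Level 0: Q
Level 1: V, Z
Level 2: H, G, N, U
Level 3: M, K, Y
Level 4: B
Full level-order sequence: Q, V, Z, H, G, N, U, M, K, Y, B.

8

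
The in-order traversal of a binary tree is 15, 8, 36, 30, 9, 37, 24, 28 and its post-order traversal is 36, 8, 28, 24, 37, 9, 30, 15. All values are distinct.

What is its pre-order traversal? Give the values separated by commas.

The last element of post-order is the root; it splits in-order into left and right subtrees.
Root 15: left subtree has 0 nodes { }, right has 7 {8, 36, 30, 9, 37, 24, 28}.
  Root 30: left subtree has 2 nodes {8, 36}, right has 4 {9, 37, 24, 28}.
    Root 8: left subtree has 0 nodes { }, right has 1 {36}.
    Root 9: left subtree has 0 nodes { }, right has 3 {37, 24, 28}.
      Root 37: left subtree has 0 nodes { }, right has 2 {24, 28}.
        Root 24: left subtree has 0 nodes { }, right has 1 {28}.

15, 30, 8, 36, 9, 37, 24, 28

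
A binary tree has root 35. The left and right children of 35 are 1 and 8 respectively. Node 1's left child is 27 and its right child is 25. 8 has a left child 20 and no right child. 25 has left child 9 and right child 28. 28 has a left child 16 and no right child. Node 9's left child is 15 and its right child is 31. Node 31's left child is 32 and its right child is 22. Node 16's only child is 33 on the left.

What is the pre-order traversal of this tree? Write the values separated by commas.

Pre-order visits the node, then its left subtree, then its right subtree.
Visit 35.
At 35: go left to 1.
  Visit 1.
  At 1: go left to 27.
    27 is a leaf — visit 27.
  At 1: go right to 25.
    Visit 25.
    At 25: go left to 9.
      Visit 9.
      At 9: go left to 15.
        15 is a leaf — visit 15.
      At 9: go right to 31.
        Visit 31.
        At 31: go left to 32.
          32 is a leaf — visit 32.
        At 31: go right to 22.
          22 is a leaf — visit 22.
    At 25: go right to 28.
      Visit 28.
      At 28: go left to 16.
        Visit 16.
        At 16: go left to 33.
          33 is a leaf — visit 33.
        At 16: no right child.
      At 28: no right child.
At 35: go right to 8.
  Visit 8.
  At 8: go left to 20.
    20 is a leaf — visit 20.
  At 8: no right child.

35, 1, 27, 25, 9, 15, 31, 32, 22, 28, 16, 33, 8, 20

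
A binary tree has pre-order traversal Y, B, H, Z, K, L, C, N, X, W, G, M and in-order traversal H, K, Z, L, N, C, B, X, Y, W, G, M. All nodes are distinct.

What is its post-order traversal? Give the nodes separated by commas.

K, N, C, L, Z, H, X, B, M, G, W, Y

The first element of pre-order is the root; it splits in-order into left and right subtrees.
Root Y: left subtree has 8 nodes {H, K, Z, L, N, C, B, X}, right has 3 {W, G, M}.
  Root B: left subtree has 6 nodes {H, K, Z, L, N, C}, right has 1 {X}.
    Root H: left subtree has 0 nodes { }, right has 5 {K, Z, L, N, C}.
      Root Z: left subtree has 1 node {K}, right has 3 {L, N, C}.
        Root L: left subtree has 0 nodes { }, right has 2 {N, C}.
          Root C: left subtree has 1 node {N}, right has 0 { }.
  Root W: left subtree has 0 nodes { }, right has 2 {G, M}.
    Root G: left subtree has 0 nodes { }, right has 1 {M}.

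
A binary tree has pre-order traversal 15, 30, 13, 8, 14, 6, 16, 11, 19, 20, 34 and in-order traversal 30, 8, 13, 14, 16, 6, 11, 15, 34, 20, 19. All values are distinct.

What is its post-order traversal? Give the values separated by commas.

8, 16, 11, 6, 14, 13, 30, 34, 20, 19, 15

The first element of pre-order is the root; it splits in-order into left and right subtrees.
Root 15: left subtree has 7 nodes {30, 8, 13, 14, 16, 6, 11}, right has 3 {34, 20, 19}.
  Root 30: left subtree has 0 nodes { }, right has 6 {8, 13, 14, 16, 6, 11}.
    Root 13: left subtree has 1 node {8}, right has 4 {14, 16, 6, 11}.
      Root 14: left subtree has 0 nodes { }, right has 3 {16, 6, 11}.
        Root 6: left subtree has 1 node {16}, right has 1 {11}.
  Root 19: left subtree has 2 nodes {34, 20}, right has 0 { }.
    Root 20: left subtree has 1 node {34}, right has 0 { }.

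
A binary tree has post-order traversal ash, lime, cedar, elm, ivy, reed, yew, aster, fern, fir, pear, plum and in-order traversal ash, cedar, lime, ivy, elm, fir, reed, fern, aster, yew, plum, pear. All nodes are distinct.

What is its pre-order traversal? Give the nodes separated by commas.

plum, fir, ivy, cedar, ash, lime, elm, fern, reed, aster, yew, pear

The last element of post-order is the root; it splits in-order into left and right subtrees.
Root plum: left subtree has 10 nodes {ash, cedar, lime, ivy, elm, fir, reed, fern, aster, yew}, right has 1 {pear}.
  Root fir: left subtree has 5 nodes {ash, cedar, lime, ivy, elm}, right has 4 {reed, fern, aster, yew}.
    Root ivy: left subtree has 3 nodes {ash, cedar, lime}, right has 1 {elm}.
      Root cedar: left subtree has 1 node {ash}, right has 1 {lime}.
    Root fern: left subtree has 1 node {reed}, right has 2 {aster, yew}.
      Root aster: left subtree has 0 nodes { }, right has 1 {yew}.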